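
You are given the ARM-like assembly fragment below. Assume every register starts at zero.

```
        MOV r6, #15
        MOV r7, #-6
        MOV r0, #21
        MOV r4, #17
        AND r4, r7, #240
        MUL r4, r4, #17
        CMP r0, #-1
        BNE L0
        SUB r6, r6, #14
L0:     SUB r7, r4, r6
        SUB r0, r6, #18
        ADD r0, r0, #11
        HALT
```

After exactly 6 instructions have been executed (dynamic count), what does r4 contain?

MOV r6, #15 → r6=15
MOV r7, #-6 → r7=-6
MOV r0, #21 → r0=21
MOV r4, #17 → r4=17
AND r4, r7, #240 → r4=(-6)&240=240
MUL r4, r4, #17 → r4=240*17=4080
After step 6: r4 = 4080.

4080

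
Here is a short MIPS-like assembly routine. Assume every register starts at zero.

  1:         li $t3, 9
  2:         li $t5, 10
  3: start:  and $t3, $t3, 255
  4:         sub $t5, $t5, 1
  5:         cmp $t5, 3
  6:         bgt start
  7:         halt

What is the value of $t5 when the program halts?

li $t3, 9 → $t3=9
li $t5, 10 → $t5=10
and $t3, $t3, 255 → $t3=9&255=9
sub $t5, $t5, 1 → $t5=10-1=9
cmp $t5, 3  (cmp 9,3)
bgt start: taken
and $t3, $t3, 255 → $t3=9&255=9
sub $t5, $t5, 1 → $t5=9-1=8
cmp $t5, 3  (cmp 8,3)
bgt start: taken
and $t3, $t3, 255 → $t3=9&255=9
sub $t5, $t5, 1 → $t5=8-1=7
cmp $t5, 3  (cmp 7,3)
bgt start: taken
and $t3, $t3, 255 → $t3=9&255=9
sub $t5, $t5, 1 → $t5=7-1=6
cmp $t5, 3  (cmp 6,3)
bgt start: taken
and $t3, $t3, 255 → $t3=9&255=9
sub $t5, $t5, 1 → $t5=6-1=5
cmp $t5, 3  (cmp 5,3)
bgt start: taken
and $t3, $t3, 255 → $t3=9&255=9
sub $t5, $t5, 1 → $t5=5-1=4
cmp $t5, 3  (cmp 4,3)
bgt start: taken
and $t3, $t3, 255 → $t3=9&255=9
sub $t5, $t5, 1 → $t5=4-1=3
cmp $t5, 3  (cmp 3,3)
bgt start: not taken
halt.

3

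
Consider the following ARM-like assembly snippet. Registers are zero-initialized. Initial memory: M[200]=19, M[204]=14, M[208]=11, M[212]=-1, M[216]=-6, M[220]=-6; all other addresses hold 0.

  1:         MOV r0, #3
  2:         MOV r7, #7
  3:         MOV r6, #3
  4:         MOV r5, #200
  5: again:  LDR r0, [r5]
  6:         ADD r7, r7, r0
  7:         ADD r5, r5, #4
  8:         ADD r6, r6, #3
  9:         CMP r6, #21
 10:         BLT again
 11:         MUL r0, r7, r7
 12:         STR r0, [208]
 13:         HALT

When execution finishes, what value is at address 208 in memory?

1444

MOV r0, #3 → r0=3
MOV r7, #7 → r7=7
MOV r6, #3 → r6=3
MOV r5, #200 → r5=200
LDR r0, [r5] → r0=M[200]=19
ADD r7, r7, r0 → r7=7+19=26
ADD r5, r5, #4 → r5=200+4=204
ADD r6, r6, #3 → r6=3+3=6
CMP r6, #21  (cmp 6,21)
BLT again: taken
LDR r0, [r5] → r0=M[204]=14
ADD r7, r7, r0 → r7=26+14=40
ADD r5, r5, #4 → r5=204+4=208
ADD r6, r6, #3 → r6=6+3=9
CMP r6, #21  (cmp 9,21)
BLT again: taken
LDR r0, [r5] → r0=M[208]=11
ADD r7, r7, r0 → r7=40+11=51
ADD r5, r5, #4 → r5=208+4=212
ADD r6, r6, #3 → r6=9+3=12
CMP r6, #21  (cmp 12,21)
BLT again: taken
LDR r0, [r5] → r0=M[212]=-1
ADD r7, r7, r0 → r7=51+(-1)=50
ADD r5, r5, #4 → r5=212+4=216
ADD r6, r6, #3 → r6=12+3=15
CMP r6, #21  (cmp 15,21)
BLT again: taken
LDR r0, [r5] → r0=M[216]=-6
ADD r7, r7, r0 → r7=50+(-6)=44
ADD r5, r5, #4 → r5=216+4=220
ADD r6, r6, #3 → r6=15+3=18
CMP r6, #21  (cmp 18,21)
BLT again: taken
LDR r0, [r5] → r0=M[220]=-6
ADD r7, r7, r0 → r7=44+(-6)=38
ADD r5, r5, #4 → r5=220+4=224
ADD r6, r6, #3 → r6=18+3=21
CMP r6, #21  (cmp 21,21)
BLT again: not taken
MUL r0, r7, r7 → r0=38*38=1444
STR r0, [208] → M[208]=1444
halt.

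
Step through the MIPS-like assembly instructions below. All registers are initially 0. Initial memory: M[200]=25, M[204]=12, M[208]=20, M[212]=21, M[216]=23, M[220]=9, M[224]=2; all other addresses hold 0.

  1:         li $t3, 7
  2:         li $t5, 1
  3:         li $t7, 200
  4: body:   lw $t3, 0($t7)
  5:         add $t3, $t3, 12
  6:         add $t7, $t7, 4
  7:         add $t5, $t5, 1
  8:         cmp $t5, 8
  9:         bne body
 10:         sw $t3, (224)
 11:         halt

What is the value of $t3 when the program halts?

14

after li $t3, 7: $t3=7
after li $t5, 1: $t5=1
after li $t7, 200: $t7=200
after lw $t3, 0($t7): $t3=M[200]=25
after add $t3, $t3, 12: $t3=25+12=37
after add $t7, $t7, 4: $t7=200+4=204
after add $t5, $t5, 1: $t5=1+1=2
cmp $t5, 8  (cmp 2,8)
bne body: taken
after lw $t3, 0($t7): $t3=M[204]=12
after add $t3, $t3, 12: $t3=12+12=24
after add $t7, $t7, 4: $t7=204+4=208
after add $t5, $t5, 1: $t5=2+1=3
cmp $t5, 8  (cmp 3,8)
bne body: taken
after lw $t3, 0($t7): $t3=M[208]=20
after add $t3, $t3, 12: $t3=20+12=32
after add $t7, $t7, 4: $t7=208+4=212
after add $t5, $t5, 1: $t5=3+1=4
cmp $t5, 8  (cmp 4,8)
bne body: taken
after lw $t3, 0($t7): $t3=M[212]=21
after add $t3, $t3, 12: $t3=21+12=33
after add $t7, $t7, 4: $t7=212+4=216
after add $t5, $t5, 1: $t5=4+1=5
cmp $t5, 8  (cmp 5,8)
bne body: taken
after lw $t3, 0($t7): $t3=M[216]=23
after add $t3, $t3, 12: $t3=23+12=35
after add $t7, $t7, 4: $t7=216+4=220
after add $t5, $t5, 1: $t5=5+1=6
cmp $t5, 8  (cmp 6,8)
bne body: taken
after lw $t3, 0($t7): $t3=M[220]=9
after add $t3, $t3, 12: $t3=9+12=21
after add $t7, $t7, 4: $t7=220+4=224
after add $t5, $t5, 1: $t5=6+1=7
cmp $t5, 8  (cmp 7,8)
bne body: taken
after lw $t3, 0($t7): $t3=M[224]=2
after add $t3, $t3, 12: $t3=2+12=14
after add $t7, $t7, 4: $t7=224+4=228
after add $t5, $t5, 1: $t5=7+1=8
cmp $t5, 8  (cmp 8,8)
bne body: not taken
sw $t3, (224) → M[224]=14
halt.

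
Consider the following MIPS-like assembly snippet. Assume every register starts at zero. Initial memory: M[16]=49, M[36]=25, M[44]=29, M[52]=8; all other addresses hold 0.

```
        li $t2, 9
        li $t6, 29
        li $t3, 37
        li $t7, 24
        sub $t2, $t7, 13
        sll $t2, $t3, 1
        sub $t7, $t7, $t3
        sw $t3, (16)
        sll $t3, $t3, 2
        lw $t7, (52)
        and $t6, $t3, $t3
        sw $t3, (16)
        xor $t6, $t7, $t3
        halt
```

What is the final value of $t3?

148

after li $t2, 9: $t2=9
after li $t6, 29: $t6=29
after li $t3, 37: $t3=37
after li $t7, 24: $t7=24
after sub $t2, $t7, 13: $t2=24-13=11
after sll $t2, $t3, 1: $t2=37<<1=74
after sub $t7, $t7, $t3: $t7=24-37=-13
sw $t3, (16) → M[16]=37
after sll $t3, $t3, 2: $t3=37<<2=148
after lw $t7, (52): $t7=M[52]=8
after and $t6, $t3, $t3: $t6=148&148=148
sw $t3, (16) → M[16]=148
after xor $t6, $t7, $t3: $t6=8^148=156
halt.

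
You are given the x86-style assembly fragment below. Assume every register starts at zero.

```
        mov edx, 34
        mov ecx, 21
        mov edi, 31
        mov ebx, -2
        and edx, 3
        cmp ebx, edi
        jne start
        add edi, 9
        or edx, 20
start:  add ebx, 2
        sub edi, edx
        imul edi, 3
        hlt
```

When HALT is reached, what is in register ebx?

0

edx=34
ecx=21
edi=31
ebx=-2
edx=34&3=2
cmp ebx, edi  (cmp -2,31)
jne start: taken
ebx=(-2)+2=0
edi=31-2=29
edi=29*3=87
halt.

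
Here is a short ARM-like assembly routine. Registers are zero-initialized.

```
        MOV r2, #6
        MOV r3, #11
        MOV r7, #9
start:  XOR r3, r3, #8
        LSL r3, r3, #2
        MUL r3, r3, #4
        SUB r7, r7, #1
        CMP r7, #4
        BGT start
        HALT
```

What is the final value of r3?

3704960

MOV r2, #6 → r2=6
MOV r3, #11 → r3=11
MOV r7, #9 → r7=9
XOR r3, r3, #8 → r3=11^8=3
LSL r3, r3, #2 → r3=3<<2=12
MUL r3, r3, #4 → r3=12*4=48
SUB r7, r7, #1 → r7=9-1=8
CMP r7, #4  (cmp 8,4)
BGT start: taken
XOR r3, r3, #8 → r3=48^8=56
LSL r3, r3, #2 → r3=56<<2=224
MUL r3, r3, #4 → r3=224*4=896
SUB r7, r7, #1 → r7=8-1=7
CMP r7, #4  (cmp 7,4)
BGT start: taken
XOR r3, r3, #8 → r3=896^8=904
LSL r3, r3, #2 → r3=904<<2=3616
MUL r3, r3, #4 → r3=3616*4=14464
SUB r7, r7, #1 → r7=7-1=6
CMP r7, #4  (cmp 6,4)
BGT start: taken
XOR r3, r3, #8 → r3=14464^8=14472
LSL r3, r3, #2 → r3=14472<<2=57888
MUL r3, r3, #4 → r3=57888*4=231552
SUB r7, r7, #1 → r7=6-1=5
CMP r7, #4  (cmp 5,4)
BGT start: taken
XOR r3, r3, #8 → r3=231552^8=231560
LSL r3, r3, #2 → r3=231560<<2=926240
MUL r3, r3, #4 → r3=926240*4=3704960
SUB r7, r7, #1 → r7=5-1=4
CMP r7, #4  (cmp 4,4)
BGT start: not taken
halt.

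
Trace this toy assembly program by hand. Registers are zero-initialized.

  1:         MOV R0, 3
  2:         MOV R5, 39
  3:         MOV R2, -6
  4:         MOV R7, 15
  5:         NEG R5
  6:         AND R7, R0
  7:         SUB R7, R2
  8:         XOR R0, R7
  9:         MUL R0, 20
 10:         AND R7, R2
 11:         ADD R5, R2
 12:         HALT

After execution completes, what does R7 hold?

8

R0=3
R5=39
R2=-6
R7=15
R5=-(39)=-39
R7=15&3=3
R7=3-(-6)=9
R0=3^9=10
R0=10*20=200
R7=9&(-6)=8
R5=(-39)+(-6)=-45
halt.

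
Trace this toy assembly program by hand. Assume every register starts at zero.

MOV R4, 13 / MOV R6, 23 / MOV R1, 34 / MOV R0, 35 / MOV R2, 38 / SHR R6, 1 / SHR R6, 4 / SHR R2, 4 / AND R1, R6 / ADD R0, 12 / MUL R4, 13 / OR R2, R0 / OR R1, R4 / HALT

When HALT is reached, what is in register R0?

47

after MOV R4, 13: R4=13
after MOV R6, 23: R6=23
after MOV R1, 34: R1=34
after MOV R0, 35: R0=35
after MOV R2, 38: R2=38
after SHR R6, 1: R6=23>>1=11
after SHR R6, 4: R6=11>>4=0
after SHR R2, 4: R2=38>>4=2
after AND R1, R6: R1=34&0=0
after ADD R0, 12: R0=35+12=47
after MUL R4, 13: R4=13*13=169
after OR R2, R0: R2=2|47=47
after OR R1, R4: R1=0|169=169
halt.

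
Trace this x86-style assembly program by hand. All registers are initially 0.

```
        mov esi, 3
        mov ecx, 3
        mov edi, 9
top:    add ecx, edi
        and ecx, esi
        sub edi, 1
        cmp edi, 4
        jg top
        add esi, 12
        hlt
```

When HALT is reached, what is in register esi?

15

mov esi, 3 → esi=3
mov ecx, 3 → ecx=3
mov edi, 9 → edi=9
add ecx, edi → ecx=3+9=12
and ecx, esi → ecx=12&3=0
sub edi, 1 → edi=9-1=8
cmp edi, 4  (cmp 8,4)
jg top: taken
add ecx, edi → ecx=0+8=8
and ecx, esi → ecx=8&3=0
sub edi, 1 → edi=8-1=7
cmp edi, 4  (cmp 7,4)
jg top: taken
add ecx, edi → ecx=0+7=7
and ecx, esi → ecx=7&3=3
sub edi, 1 → edi=7-1=6
cmp edi, 4  (cmp 6,4)
jg top: taken
add ecx, edi → ecx=3+6=9
and ecx, esi → ecx=9&3=1
sub edi, 1 → edi=6-1=5
cmp edi, 4  (cmp 5,4)
jg top: taken
add ecx, edi → ecx=1+5=6
and ecx, esi → ecx=6&3=2
sub edi, 1 → edi=5-1=4
cmp edi, 4  (cmp 4,4)
jg top: not taken
add esi, 12 → esi=3+12=15
halt.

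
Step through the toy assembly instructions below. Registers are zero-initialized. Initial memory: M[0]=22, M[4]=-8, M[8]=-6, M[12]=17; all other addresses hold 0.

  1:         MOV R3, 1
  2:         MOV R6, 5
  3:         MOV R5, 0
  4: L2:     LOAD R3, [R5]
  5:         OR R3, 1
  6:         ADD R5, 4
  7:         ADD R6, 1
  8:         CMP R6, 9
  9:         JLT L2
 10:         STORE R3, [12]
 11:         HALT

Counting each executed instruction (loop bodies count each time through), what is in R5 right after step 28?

16

R3=1
R6=5
R5=0
R3=M[0]=22
R3=22|1=23
R5=0+4=4
R6=5+1=6
CMP R6, 9  (cmp 6,9)
JLT L2: taken
R3=M[4]=-8
R3=(-8)|1=-7
R5=4+4=8
R6=6+1=7
CMP R6, 9  (cmp 7,9)
JLT L2: taken
R3=M[8]=-6
R3=(-6)|1=-5
R5=8+4=12
R6=7+1=8
CMP R6, 9  (cmp 8,9)
JLT L2: taken
R3=M[12]=17
R3=17|1=17
R5=12+4=16
R6=8+1=9
CMP R6, 9  (cmp 9,9)
JLT L2: not taken
STORE R3, [12] → M[12]=17
After step 28: R5 = 16.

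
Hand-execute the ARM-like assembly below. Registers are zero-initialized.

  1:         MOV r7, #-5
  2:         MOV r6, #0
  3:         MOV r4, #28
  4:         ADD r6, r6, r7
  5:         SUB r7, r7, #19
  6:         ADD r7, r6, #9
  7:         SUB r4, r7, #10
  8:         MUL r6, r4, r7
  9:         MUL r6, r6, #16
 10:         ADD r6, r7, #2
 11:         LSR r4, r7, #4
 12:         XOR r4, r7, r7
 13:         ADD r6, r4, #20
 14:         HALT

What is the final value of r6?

r7=-5
r6=0
r4=28
r6=0+(-5)=-5
r7=(-5)-19=-24
r7=(-5)+9=4
r4=4-10=-6
r6=(-6)*4=-24
r6=(-24)*16=-384
r6=4+2=6
r4=4>>4=0
r4=4^4=0
r6=0+20=20
halt.

20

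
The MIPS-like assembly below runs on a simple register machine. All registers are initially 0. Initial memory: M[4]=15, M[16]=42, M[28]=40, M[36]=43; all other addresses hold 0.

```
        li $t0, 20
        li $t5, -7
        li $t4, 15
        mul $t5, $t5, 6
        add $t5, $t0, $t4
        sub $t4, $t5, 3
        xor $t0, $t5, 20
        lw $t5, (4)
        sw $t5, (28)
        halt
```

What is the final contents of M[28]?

15

$t0=20
$t5=-7
$t4=15
$t5=(-7)*6=-42
$t5=20+15=35
$t4=35-3=32
$t0=35^20=55
$t5=M[4]=15
sw $t5, (28) → M[28]=15
halt.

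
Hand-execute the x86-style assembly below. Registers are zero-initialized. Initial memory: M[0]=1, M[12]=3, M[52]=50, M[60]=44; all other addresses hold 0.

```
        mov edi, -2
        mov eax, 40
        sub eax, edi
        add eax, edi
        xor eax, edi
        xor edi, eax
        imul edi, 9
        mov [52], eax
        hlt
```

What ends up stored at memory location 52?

edi=-2
eax=40
eax=40-(-2)=42
eax=42+(-2)=40
eax=40^(-2)=-42
edi=(-2)^(-42)=40
edi=40*9=360
mov [52], eax → M[52]=-42
halt.

-42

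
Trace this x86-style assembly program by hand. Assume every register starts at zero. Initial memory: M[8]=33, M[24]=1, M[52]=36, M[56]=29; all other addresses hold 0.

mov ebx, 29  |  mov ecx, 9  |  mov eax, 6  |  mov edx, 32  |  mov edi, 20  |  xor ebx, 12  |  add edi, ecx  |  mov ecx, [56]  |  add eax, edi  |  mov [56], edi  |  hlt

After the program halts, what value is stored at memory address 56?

29

ebx=29
ecx=9
eax=6
edx=32
edi=20
ebx=29^12=17
edi=20+9=29
ecx=M[56]=29
eax=6+29=35
mov [56], edi → M[56]=29
halt.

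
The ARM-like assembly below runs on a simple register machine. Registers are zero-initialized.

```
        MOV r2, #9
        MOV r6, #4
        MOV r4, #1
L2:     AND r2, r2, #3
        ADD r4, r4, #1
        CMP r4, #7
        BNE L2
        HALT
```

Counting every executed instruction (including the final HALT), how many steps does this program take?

r2=9
r6=4
r4=1
r2=9&3=1
r4=1+1=2
CMP r4, #7  (cmp 2,7)
BNE L2: taken
r2=1&3=1
r4=2+1=3
CMP r4, #7  (cmp 3,7)
BNE L2: taken
r2=1&3=1
r4=3+1=4
CMP r4, #7  (cmp 4,7)
BNE L2: taken
r2=1&3=1
r4=4+1=5
CMP r4, #7  (cmp 5,7)
BNE L2: taken
r2=1&3=1
r4=5+1=6
CMP r4, #7  (cmp 6,7)
BNE L2: taken
r2=1&3=1
r4=6+1=7
CMP r4, #7  (cmp 7,7)
BNE L2: not taken
halt.
Total executed instructions: 28.

28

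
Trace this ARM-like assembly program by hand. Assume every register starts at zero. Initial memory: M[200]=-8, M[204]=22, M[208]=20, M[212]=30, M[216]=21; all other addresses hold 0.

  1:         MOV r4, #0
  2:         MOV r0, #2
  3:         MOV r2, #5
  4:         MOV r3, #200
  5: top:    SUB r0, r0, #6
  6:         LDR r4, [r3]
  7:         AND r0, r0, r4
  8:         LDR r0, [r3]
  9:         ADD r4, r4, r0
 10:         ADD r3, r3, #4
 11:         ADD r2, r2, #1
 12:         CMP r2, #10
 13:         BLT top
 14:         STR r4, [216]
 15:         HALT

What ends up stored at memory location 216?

42

r4=0
r0=2
r2=5
r3=200
r0=2-6=-4
r4=M[200]=-8
r0=(-4)&(-8)=-8
r0=M[200]=-8
r4=(-8)+(-8)=-16
r3=200+4=204
r2=5+1=6
CMP r2, #10  (cmp 6,10)
BLT top: taken
r0=(-8)-6=-14
r4=M[204]=22
r0=(-14)&22=18
r0=M[204]=22
r4=22+22=44
r3=204+4=208
r2=6+1=7
CMP r2, #10  (cmp 7,10)
BLT top: taken
r0=22-6=16
r4=M[208]=20
r0=16&20=16
r0=M[208]=20
r4=20+20=40
r3=208+4=212
r2=7+1=8
CMP r2, #10  (cmp 8,10)
BLT top: taken
r0=20-6=14
r4=M[212]=30
r0=14&30=14
r0=M[212]=30
r4=30+30=60
r3=212+4=216
r2=8+1=9
CMP r2, #10  (cmp 9,10)
BLT top: taken
r0=30-6=24
r4=M[216]=21
r0=24&21=16
r0=M[216]=21
r4=21+21=42
r3=216+4=220
r2=9+1=10
CMP r2, #10  (cmp 10,10)
BLT top: not taken
STR r4, [216] → M[216]=42
halt.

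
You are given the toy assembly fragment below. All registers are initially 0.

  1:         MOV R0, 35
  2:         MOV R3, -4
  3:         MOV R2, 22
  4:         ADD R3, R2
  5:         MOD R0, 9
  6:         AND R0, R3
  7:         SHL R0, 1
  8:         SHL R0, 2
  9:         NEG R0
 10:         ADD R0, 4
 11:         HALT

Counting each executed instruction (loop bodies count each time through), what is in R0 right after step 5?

8

after MOV R0, 35: R0=35
after MOV R3, -4: R3=-4
after MOV R2, 22: R2=22
after ADD R3, R2: R3=(-4)+22=18
after MOD R0, 9: R0=35%9=8
After step 5: R0 = 8.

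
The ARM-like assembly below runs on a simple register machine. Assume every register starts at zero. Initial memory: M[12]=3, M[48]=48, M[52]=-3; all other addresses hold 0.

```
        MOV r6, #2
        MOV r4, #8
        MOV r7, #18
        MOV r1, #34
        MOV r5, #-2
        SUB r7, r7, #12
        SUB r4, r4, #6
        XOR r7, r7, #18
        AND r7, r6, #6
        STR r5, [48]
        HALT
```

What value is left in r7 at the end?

after MOV r6, #2: r6=2
after MOV r4, #8: r4=8
after MOV r7, #18: r7=18
after MOV r1, #34: r1=34
after MOV r5, #-2: r5=-2
after SUB r7, r7, #12: r7=18-12=6
after SUB r4, r4, #6: r4=8-6=2
after XOR r7, r7, #18: r7=6^18=20
after AND r7, r6, #6: r7=2&6=2
STR r5, [48] → M[48]=-2
halt.

2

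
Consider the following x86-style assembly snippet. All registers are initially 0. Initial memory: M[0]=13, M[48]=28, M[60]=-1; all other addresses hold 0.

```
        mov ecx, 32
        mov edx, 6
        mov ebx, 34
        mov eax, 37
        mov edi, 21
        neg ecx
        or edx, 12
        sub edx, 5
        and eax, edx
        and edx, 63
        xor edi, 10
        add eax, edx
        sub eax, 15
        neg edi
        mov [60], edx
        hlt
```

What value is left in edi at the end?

mov ecx, 32 → ecx=32
mov edx, 6 → edx=6
mov ebx, 34 → ebx=34
mov eax, 37 → eax=37
mov edi, 21 → edi=21
neg ecx → ecx=-(32)=-32
or edx, 12 → edx=6|12=14
sub edx, 5 → edx=14-5=9
and eax, edx → eax=37&9=1
and edx, 63 → edx=9&63=9
xor edi, 10 → edi=21^10=31
add eax, edx → eax=1+9=10
sub eax, 15 → eax=10-15=-5
neg edi → edi=-(31)=-31
mov [60], edx → M[60]=9
halt.

-31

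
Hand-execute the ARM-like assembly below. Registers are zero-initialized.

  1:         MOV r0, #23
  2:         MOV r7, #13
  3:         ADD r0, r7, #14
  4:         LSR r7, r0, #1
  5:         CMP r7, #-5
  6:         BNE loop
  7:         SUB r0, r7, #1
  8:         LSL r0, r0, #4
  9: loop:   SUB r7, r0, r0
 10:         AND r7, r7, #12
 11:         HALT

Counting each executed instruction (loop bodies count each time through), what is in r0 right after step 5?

27

MOV r0, #23 → r0=23
MOV r7, #13 → r7=13
ADD r0, r7, #14 → r0=13+14=27
LSR r7, r0, #1 → r7=27>>1=13
CMP r7, #-5  (cmp 13,-5)
After step 5: r0 = 27.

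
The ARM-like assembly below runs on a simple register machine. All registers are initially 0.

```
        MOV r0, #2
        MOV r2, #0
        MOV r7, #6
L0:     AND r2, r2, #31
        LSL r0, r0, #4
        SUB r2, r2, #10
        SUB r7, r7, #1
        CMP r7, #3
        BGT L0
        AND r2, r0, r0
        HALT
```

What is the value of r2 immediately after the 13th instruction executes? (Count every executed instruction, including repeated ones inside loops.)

after MOV r0, #2: r0=2
after MOV r2, #0: r2=0
after MOV r7, #6: r7=6
after AND r2, r2, #31: r2=0&31=0
after LSL r0, r0, #4: r0=2<<4=32
after SUB r2, r2, #10: r2=0-10=-10
after SUB r7, r7, #1: r7=6-1=5
CMP r7, #3  (cmp 5,3)
BGT L0: taken
after AND r2, r2, #31: r2=(-10)&31=22
after LSL r0, r0, #4: r0=32<<4=512
after SUB r2, r2, #10: r2=22-10=12
after SUB r7, r7, #1: r7=5-1=4
After step 13: r2 = 12.

12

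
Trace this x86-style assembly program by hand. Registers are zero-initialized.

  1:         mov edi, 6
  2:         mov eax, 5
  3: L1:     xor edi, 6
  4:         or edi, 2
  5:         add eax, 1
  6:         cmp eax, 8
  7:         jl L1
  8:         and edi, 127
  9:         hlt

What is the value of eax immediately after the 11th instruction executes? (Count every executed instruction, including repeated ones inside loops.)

7

mov edi, 6 → edi=6
mov eax, 5 → eax=5
xor edi, 6 → edi=6^6=0
or edi, 2 → edi=0|2=2
add eax, 1 → eax=5+1=6
cmp eax, 8  (cmp 6,8)
jl L1: taken
xor edi, 6 → edi=2^6=4
or edi, 2 → edi=4|2=6
add eax, 1 → eax=6+1=7
cmp eax, 8  (cmp 7,8)
After step 11: eax = 7.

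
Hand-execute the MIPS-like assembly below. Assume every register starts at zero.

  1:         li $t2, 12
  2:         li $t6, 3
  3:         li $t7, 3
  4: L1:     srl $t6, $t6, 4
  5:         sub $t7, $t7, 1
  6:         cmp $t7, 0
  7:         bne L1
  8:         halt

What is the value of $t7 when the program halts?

$t2=12
$t6=3
$t7=3
$t6=3>>4=0
$t7=3-1=2
cmp $t7, 0  (cmp 2,0)
bne L1: taken
$t6=0>>4=0
$t7=2-1=1
cmp $t7, 0  (cmp 1,0)
bne L1: taken
$t6=0>>4=0
$t7=1-1=0
cmp $t7, 0  (cmp 0,0)
bne L1: not taken
halt.

0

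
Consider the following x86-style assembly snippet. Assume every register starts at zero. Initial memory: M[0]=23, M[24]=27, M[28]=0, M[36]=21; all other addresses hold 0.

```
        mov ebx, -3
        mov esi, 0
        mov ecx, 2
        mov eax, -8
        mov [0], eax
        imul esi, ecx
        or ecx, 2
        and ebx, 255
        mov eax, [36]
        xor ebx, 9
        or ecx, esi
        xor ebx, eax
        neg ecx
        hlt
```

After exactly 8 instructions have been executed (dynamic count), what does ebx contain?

mov ebx, -3 → ebx=-3
mov esi, 0 → esi=0
mov ecx, 2 → ecx=2
mov eax, -8 → eax=-8
mov [0], eax → M[0]=-8
imul esi, ecx → esi=0*2=0
or ecx, 2 → ecx=2|2=2
and ebx, 255 → ebx=(-3)&255=253
After step 8: ebx = 253.

253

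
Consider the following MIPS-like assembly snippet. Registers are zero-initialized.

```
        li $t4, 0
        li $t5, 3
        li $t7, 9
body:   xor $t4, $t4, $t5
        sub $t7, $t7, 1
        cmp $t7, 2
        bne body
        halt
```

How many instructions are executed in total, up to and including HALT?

after li $t4, 0: $t4=0
after li $t5, 3: $t5=3
after li $t7, 9: $t7=9
after xor $t4, $t4, $t5: $t4=0^3=3
after sub $t7, $t7, 1: $t7=9-1=8
cmp $t7, 2  (cmp 8,2)
bne body: taken
after xor $t4, $t4, $t5: $t4=3^3=0
after sub $t7, $t7, 1: $t7=8-1=7
cmp $t7, 2  (cmp 7,2)
bne body: taken
after xor $t4, $t4, $t5: $t4=0^3=3
after sub $t7, $t7, 1: $t7=7-1=6
cmp $t7, 2  (cmp 6,2)
bne body: taken
after xor $t4, $t4, $t5: $t4=3^3=0
after sub $t7, $t7, 1: $t7=6-1=5
cmp $t7, 2  (cmp 5,2)
bne body: taken
after xor $t4, $t4, $t5: $t4=0^3=3
after sub $t7, $t7, 1: $t7=5-1=4
cmp $t7, 2  (cmp 4,2)
bne body: taken
after xor $t4, $t4, $t5: $t4=3^3=0
after sub $t7, $t7, 1: $t7=4-1=3
cmp $t7, 2  (cmp 3,2)
bne body: taken
after xor $t4, $t4, $t5: $t4=0^3=3
after sub $t7, $t7, 1: $t7=3-1=2
cmp $t7, 2  (cmp 2,2)
bne body: not taken
halt.
Total executed instructions: 32.

32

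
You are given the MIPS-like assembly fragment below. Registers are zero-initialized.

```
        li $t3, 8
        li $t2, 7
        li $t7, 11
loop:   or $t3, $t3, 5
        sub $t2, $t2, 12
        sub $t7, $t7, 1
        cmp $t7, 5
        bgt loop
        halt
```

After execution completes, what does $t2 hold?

-65

li $t3, 8 → $t3=8
li $t2, 7 → $t2=7
li $t7, 11 → $t7=11
or $t3, $t3, 5 → $t3=8|5=13
sub $t2, $t2, 12 → $t2=7-12=-5
sub $t7, $t7, 1 → $t7=11-1=10
cmp $t7, 5  (cmp 10,5)
bgt loop: taken
or $t3, $t3, 5 → $t3=13|5=13
sub $t2, $t2, 12 → $t2=(-5)-12=-17
sub $t7, $t7, 1 → $t7=10-1=9
cmp $t7, 5  (cmp 9,5)
bgt loop: taken
or $t3, $t3, 5 → $t3=13|5=13
sub $t2, $t2, 12 → $t2=(-17)-12=-29
sub $t7, $t7, 1 → $t7=9-1=8
cmp $t7, 5  (cmp 8,5)
bgt loop: taken
or $t3, $t3, 5 → $t3=13|5=13
sub $t2, $t2, 12 → $t2=(-29)-12=-41
sub $t7, $t7, 1 → $t7=8-1=7
cmp $t7, 5  (cmp 7,5)
bgt loop: taken
or $t3, $t3, 5 → $t3=13|5=13
sub $t2, $t2, 12 → $t2=(-41)-12=-53
sub $t7, $t7, 1 → $t7=7-1=6
cmp $t7, 5  (cmp 6,5)
bgt loop: taken
or $t3, $t3, 5 → $t3=13|5=13
sub $t2, $t2, 12 → $t2=(-53)-12=-65
sub $t7, $t7, 1 → $t7=6-1=5
cmp $t7, 5  (cmp 5,5)
bgt loop: not taken
halt.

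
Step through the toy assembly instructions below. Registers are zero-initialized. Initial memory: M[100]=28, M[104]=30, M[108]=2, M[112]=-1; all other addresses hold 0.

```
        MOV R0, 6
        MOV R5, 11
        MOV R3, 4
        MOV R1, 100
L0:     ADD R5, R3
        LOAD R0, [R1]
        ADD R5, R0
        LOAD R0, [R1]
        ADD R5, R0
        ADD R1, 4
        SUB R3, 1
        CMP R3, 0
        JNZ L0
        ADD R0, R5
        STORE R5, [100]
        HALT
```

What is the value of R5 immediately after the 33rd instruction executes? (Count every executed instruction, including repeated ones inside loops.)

141

MOV R0, 6 → R0=6
MOV R5, 11 → R5=11
MOV R3, 4 → R3=4
MOV R1, 100 → R1=100
ADD R5, R3 → R5=11+4=15
LOAD R0, [R1] → R0=M[100]=28
ADD R5, R0 → R5=15+28=43
LOAD R0, [R1] → R0=M[100]=28
ADD R5, R0 → R5=43+28=71
ADD R1, 4 → R1=100+4=104
SUB R3, 1 → R3=4-1=3
CMP R3, 0  (cmp 3,0)
JNZ L0: taken
ADD R5, R3 → R5=71+3=74
LOAD R0, [R1] → R0=M[104]=30
ADD R5, R0 → R5=74+30=104
LOAD R0, [R1] → R0=M[104]=30
ADD R5, R0 → R5=104+30=134
ADD R1, 4 → R1=104+4=108
SUB R3, 1 → R3=3-1=2
CMP R3, 0  (cmp 2,0)
JNZ L0: taken
ADD R5, R3 → R5=134+2=136
LOAD R0, [R1] → R0=M[108]=2
ADD R5, R0 → R5=136+2=138
LOAD R0, [R1] → R0=M[108]=2
ADD R5, R0 → R5=138+2=140
ADD R1, 4 → R1=108+4=112
SUB R3, 1 → R3=2-1=1
CMP R3, 0  (cmp 1,0)
JNZ L0: taken
ADD R5, R3 → R5=140+1=141
LOAD R0, [R1] → R0=M[112]=-1
After step 33: R5 = 141.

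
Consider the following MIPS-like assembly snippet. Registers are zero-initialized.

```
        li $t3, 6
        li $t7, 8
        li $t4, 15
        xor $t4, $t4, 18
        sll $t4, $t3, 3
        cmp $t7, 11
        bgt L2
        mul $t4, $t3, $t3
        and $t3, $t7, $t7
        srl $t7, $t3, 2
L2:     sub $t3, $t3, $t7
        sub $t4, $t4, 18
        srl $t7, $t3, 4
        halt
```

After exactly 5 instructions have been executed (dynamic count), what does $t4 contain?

$t3=6
$t7=8
$t4=15
$t4=15^18=29
$t4=6<<3=48
After step 5: $t4 = 48.

48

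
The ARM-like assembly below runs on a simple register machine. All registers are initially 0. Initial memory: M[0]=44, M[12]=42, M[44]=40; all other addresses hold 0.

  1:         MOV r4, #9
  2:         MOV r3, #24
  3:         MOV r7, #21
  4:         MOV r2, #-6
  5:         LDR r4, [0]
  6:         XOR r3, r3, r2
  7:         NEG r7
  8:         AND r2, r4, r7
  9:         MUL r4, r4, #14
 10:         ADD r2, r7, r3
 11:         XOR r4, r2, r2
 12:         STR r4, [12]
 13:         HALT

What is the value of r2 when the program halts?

-51

r4=9
r3=24
r7=21
r2=-6
r4=M[0]=44
r3=24^(-6)=-30
r7=-(21)=-21
r2=44&(-21)=40
r4=44*14=616
r2=(-21)+(-30)=-51
r4=(-51)^(-51)=0
STR r4, [12] → M[12]=0
halt.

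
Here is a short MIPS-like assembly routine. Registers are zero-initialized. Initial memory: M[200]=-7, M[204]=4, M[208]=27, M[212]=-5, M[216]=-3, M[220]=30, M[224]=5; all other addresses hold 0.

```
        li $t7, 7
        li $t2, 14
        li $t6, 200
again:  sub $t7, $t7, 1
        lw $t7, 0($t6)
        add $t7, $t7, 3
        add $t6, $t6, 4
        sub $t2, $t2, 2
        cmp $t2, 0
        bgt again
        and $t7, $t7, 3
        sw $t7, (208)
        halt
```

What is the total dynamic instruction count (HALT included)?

$t7=7
$t2=14
$t6=200
$t7=7-1=6
$t7=M[200]=-7
$t7=(-7)+3=-4
$t6=200+4=204
$t2=14-2=12
cmp $t2, 0  (cmp 12,0)
bgt again: taken
$t7=(-4)-1=-5
$t7=M[204]=4
$t7=4+3=7
$t6=204+4=208
$t2=12-2=10
cmp $t2, 0  (cmp 10,0)
bgt again: taken
$t7=7-1=6
$t7=M[208]=27
$t7=27+3=30
$t6=208+4=212
$t2=10-2=8
cmp $t2, 0  (cmp 8,0)
bgt again: taken
$t7=30-1=29
$t7=M[212]=-5
$t7=(-5)+3=-2
$t6=212+4=216
$t2=8-2=6
cmp $t2, 0  (cmp 6,0)
bgt again: taken
$t7=(-2)-1=-3
$t7=M[216]=-3
$t7=(-3)+3=0
$t6=216+4=220
$t2=6-2=4
cmp $t2, 0  (cmp 4,0)
bgt again: taken
$t7=0-1=-1
$t7=M[220]=30
$t7=30+3=33
$t6=220+4=224
$t2=4-2=2
cmp $t2, 0  (cmp 2,0)
bgt again: taken
$t7=33-1=32
$t7=M[224]=5
$t7=5+3=8
$t6=224+4=228
$t2=2-2=0
cmp $t2, 0  (cmp 0,0)
bgt again: not taken
$t7=8&3=0
sw $t7, (208) → M[208]=0
halt.
Total executed instructions: 55.

55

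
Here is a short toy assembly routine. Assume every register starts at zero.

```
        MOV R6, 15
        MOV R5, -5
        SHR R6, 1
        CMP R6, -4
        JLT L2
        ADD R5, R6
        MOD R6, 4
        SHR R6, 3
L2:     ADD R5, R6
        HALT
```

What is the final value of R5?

2

MOV R6, 15 → R6=15
MOV R5, -5 → R5=-5
SHR R6, 1 → R6=15>>1=7
CMP R6, -4  (cmp 7,-4)
JLT L2: not taken
ADD R5, R6 → R5=(-5)+7=2
MOD R6, 4 → R6=7%4=3
SHR R6, 3 → R6=3>>3=0
ADD R5, R6 → R5=2+0=2
halt.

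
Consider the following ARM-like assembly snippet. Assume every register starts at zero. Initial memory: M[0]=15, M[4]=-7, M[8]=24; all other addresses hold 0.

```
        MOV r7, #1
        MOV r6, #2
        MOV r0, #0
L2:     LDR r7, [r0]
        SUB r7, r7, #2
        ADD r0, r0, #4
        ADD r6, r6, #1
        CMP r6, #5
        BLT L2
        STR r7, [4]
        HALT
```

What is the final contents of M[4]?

after MOV r7, #1: r7=1
after MOV r6, #2: r6=2
after MOV r0, #0: r0=0
after LDR r7, [r0]: r7=M[0]=15
after SUB r7, r7, #2: r7=15-2=13
after ADD r0, r0, #4: r0=0+4=4
after ADD r6, r6, #1: r6=2+1=3
CMP r6, #5  (cmp 3,5)
BLT L2: taken
after LDR r7, [r0]: r7=M[4]=-7
after SUB r7, r7, #2: r7=(-7)-2=-9
after ADD r0, r0, #4: r0=4+4=8
after ADD r6, r6, #1: r6=3+1=4
CMP r6, #5  (cmp 4,5)
BLT L2: taken
after LDR r7, [r0]: r7=M[8]=24
after SUB r7, r7, #2: r7=24-2=22
after ADD r0, r0, #4: r0=8+4=12
after ADD r6, r6, #1: r6=4+1=5
CMP r6, #5  (cmp 5,5)
BLT L2: not taken
STR r7, [4] → M[4]=22
halt.

22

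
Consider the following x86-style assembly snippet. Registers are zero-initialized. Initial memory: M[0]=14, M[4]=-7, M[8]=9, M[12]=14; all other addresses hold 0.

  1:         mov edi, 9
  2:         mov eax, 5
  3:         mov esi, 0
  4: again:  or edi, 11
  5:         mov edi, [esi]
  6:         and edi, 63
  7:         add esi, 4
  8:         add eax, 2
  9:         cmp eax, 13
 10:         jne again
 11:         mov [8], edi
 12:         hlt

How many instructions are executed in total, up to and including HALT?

after mov edi, 9: edi=9
after mov eax, 5: eax=5
after mov esi, 0: esi=0
after or edi, 11: edi=9|11=11
after mov edi, [esi]: edi=M[0]=14
after and edi, 63: edi=14&63=14
after add esi, 4: esi=0+4=4
after add eax, 2: eax=5+2=7
cmp eax, 13  (cmp 7,13)
jne again: taken
after or edi, 11: edi=14|11=15
after mov edi, [esi]: edi=M[4]=-7
after and edi, 63: edi=(-7)&63=57
after add esi, 4: esi=4+4=8
after add eax, 2: eax=7+2=9
cmp eax, 13  (cmp 9,13)
jne again: taken
after or edi, 11: edi=57|11=59
after mov edi, [esi]: edi=M[8]=9
after and edi, 63: edi=9&63=9
after add esi, 4: esi=8+4=12
after add eax, 2: eax=9+2=11
cmp eax, 13  (cmp 11,13)
jne again: taken
after or edi, 11: edi=9|11=11
after mov edi, [esi]: edi=M[12]=14
after and edi, 63: edi=14&63=14
after add esi, 4: esi=12+4=16
after add eax, 2: eax=11+2=13
cmp eax, 13  (cmp 13,13)
jne again: not taken
mov [8], edi → M[8]=14
halt.
Total executed instructions: 33.

33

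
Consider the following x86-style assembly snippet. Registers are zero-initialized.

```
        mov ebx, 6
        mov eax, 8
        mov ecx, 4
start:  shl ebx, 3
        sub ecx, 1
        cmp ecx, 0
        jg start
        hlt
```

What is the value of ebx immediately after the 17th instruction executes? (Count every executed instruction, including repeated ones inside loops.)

after mov ebx, 6: ebx=6
after mov eax, 8: eax=8
after mov ecx, 4: ecx=4
after shl ebx, 3: ebx=6<<3=48
after sub ecx, 1: ecx=4-1=3
cmp ecx, 0  (cmp 3,0)
jg start: taken
after shl ebx, 3: ebx=48<<3=384
after sub ecx, 1: ecx=3-1=2
cmp ecx, 0  (cmp 2,0)
jg start: taken
after shl ebx, 3: ebx=384<<3=3072
after sub ecx, 1: ecx=2-1=1
cmp ecx, 0  (cmp 1,0)
jg start: taken
after shl ebx, 3: ebx=3072<<3=24576
after sub ecx, 1: ecx=1-1=0
After step 17: ebx = 24576.

24576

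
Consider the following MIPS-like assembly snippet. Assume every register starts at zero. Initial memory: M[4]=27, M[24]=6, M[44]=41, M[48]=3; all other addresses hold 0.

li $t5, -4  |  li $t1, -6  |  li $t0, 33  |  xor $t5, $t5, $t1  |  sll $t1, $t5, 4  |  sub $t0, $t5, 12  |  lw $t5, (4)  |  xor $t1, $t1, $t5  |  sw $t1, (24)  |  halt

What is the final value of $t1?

123

$t5=-4
$t1=-6
$t0=33
$t5=(-4)^(-6)=6
$t1=6<<4=96
$t0=6-12=-6
$t5=M[4]=27
$t1=96^27=123
sw $t1, (24) → M[24]=123
halt.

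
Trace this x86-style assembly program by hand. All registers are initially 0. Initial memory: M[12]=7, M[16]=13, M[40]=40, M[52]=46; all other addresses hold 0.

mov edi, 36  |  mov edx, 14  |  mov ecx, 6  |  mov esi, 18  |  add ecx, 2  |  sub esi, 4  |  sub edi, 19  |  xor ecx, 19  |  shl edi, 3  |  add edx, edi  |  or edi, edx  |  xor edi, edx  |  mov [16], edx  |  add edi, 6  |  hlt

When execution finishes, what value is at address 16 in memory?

150

edi=36
edx=14
ecx=6
esi=18
ecx=6+2=8
esi=18-4=14
edi=36-19=17
ecx=8^19=27
edi=17<<3=136
edx=14+136=150
edi=136|150=158
edi=158^150=8
mov [16], edx → M[16]=150
edi=8+6=14
halt.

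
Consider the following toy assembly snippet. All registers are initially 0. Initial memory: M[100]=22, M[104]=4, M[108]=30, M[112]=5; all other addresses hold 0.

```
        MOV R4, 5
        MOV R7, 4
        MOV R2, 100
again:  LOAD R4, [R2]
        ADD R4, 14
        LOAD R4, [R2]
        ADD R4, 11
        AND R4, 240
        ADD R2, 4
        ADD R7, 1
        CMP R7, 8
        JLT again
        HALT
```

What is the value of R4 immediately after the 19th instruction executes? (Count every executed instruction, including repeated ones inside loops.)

MOV R4, 5 → R4=5
MOV R7, 4 → R7=4
MOV R2, 100 → R2=100
LOAD R4, [R2] → R4=M[100]=22
ADD R4, 14 → R4=22+14=36
LOAD R4, [R2] → R4=M[100]=22
ADD R4, 11 → R4=22+11=33
AND R4, 240 → R4=33&240=32
ADD R2, 4 → R2=100+4=104
ADD R7, 1 → R7=4+1=5
CMP R7, 8  (cmp 5,8)
JLT again: taken
LOAD R4, [R2] → R4=M[104]=4
ADD R4, 14 → R4=4+14=18
LOAD R4, [R2] → R4=M[104]=4
ADD R4, 11 → R4=4+11=15
AND R4, 240 → R4=15&240=0
ADD R2, 4 → R2=104+4=108
ADD R7, 1 → R7=5+1=6
After step 19: R4 = 0.

0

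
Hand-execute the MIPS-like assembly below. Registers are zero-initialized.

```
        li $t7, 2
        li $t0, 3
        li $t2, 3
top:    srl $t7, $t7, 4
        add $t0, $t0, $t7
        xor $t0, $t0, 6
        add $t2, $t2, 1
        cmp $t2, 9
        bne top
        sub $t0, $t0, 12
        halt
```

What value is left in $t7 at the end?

0

after li $t7, 2: $t7=2
after li $t0, 3: $t0=3
after li $t2, 3: $t2=3
after srl $t7, $t7, 4: $t7=2>>4=0
after add $t0, $t0, $t7: $t0=3+0=3
after xor $t0, $t0, 6: $t0=3^6=5
after add $t2, $t2, 1: $t2=3+1=4
cmp $t2, 9  (cmp 4,9)
bne top: taken
after srl $t7, $t7, 4: $t7=0>>4=0
after add $t0, $t0, $t7: $t0=5+0=5
after xor $t0, $t0, 6: $t0=5^6=3
after add $t2, $t2, 1: $t2=4+1=5
cmp $t2, 9  (cmp 5,9)
bne top: taken
after srl $t7, $t7, 4: $t7=0>>4=0
after add $t0, $t0, $t7: $t0=3+0=3
after xor $t0, $t0, 6: $t0=3^6=5
after add $t2, $t2, 1: $t2=5+1=6
cmp $t2, 9  (cmp 6,9)
bne top: taken
after srl $t7, $t7, 4: $t7=0>>4=0
after add $t0, $t0, $t7: $t0=5+0=5
after xor $t0, $t0, 6: $t0=5^6=3
after add $t2, $t2, 1: $t2=6+1=7
cmp $t2, 9  (cmp 7,9)
bne top: taken
after srl $t7, $t7, 4: $t7=0>>4=0
after add $t0, $t0, $t7: $t0=3+0=3
after xor $t0, $t0, 6: $t0=3^6=5
after add $t2, $t2, 1: $t2=7+1=8
cmp $t2, 9  (cmp 8,9)
bne top: taken
after srl $t7, $t7, 4: $t7=0>>4=0
after add $t0, $t0, $t7: $t0=5+0=5
after xor $t0, $t0, 6: $t0=5^6=3
after add $t2, $t2, 1: $t2=8+1=9
cmp $t2, 9  (cmp 9,9)
bne top: not taken
after sub $t0, $t0, 12: $t0=3-12=-9
halt.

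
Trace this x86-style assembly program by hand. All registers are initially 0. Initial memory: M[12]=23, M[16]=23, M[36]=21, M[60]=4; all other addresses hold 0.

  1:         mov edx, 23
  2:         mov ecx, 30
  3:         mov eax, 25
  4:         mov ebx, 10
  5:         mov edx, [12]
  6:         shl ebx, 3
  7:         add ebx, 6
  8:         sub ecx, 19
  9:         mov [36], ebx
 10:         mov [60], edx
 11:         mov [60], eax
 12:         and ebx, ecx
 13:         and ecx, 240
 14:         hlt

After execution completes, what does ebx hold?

2

mov edx, 23 → edx=23
mov ecx, 30 → ecx=30
mov eax, 25 → eax=25
mov ebx, 10 → ebx=10
mov edx, [12] → edx=M[12]=23
shl ebx, 3 → ebx=10<<3=80
add ebx, 6 → ebx=80+6=86
sub ecx, 19 → ecx=30-19=11
mov [36], ebx → M[36]=86
mov [60], edx → M[60]=23
mov [60], eax → M[60]=25
and ebx, ecx → ebx=86&11=2
and ecx, 240 → ecx=11&240=0
halt.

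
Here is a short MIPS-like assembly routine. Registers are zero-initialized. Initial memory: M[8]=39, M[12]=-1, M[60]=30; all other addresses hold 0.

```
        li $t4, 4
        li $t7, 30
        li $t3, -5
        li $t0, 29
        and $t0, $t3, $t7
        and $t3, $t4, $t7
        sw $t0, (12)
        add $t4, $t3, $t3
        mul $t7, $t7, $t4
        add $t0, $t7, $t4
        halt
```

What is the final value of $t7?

li $t4, 4 → $t4=4
li $t7, 30 → $t7=30
li $t3, -5 → $t3=-5
li $t0, 29 → $t0=29
and $t0, $t3, $t7 → $t0=(-5)&30=26
and $t3, $t4, $t7 → $t3=4&30=4
sw $t0, (12) → M[12]=26
add $t4, $t3, $t3 → $t4=4+4=8
mul $t7, $t7, $t4 → $t7=30*8=240
add $t0, $t7, $t4 → $t0=240+8=248
halt.

240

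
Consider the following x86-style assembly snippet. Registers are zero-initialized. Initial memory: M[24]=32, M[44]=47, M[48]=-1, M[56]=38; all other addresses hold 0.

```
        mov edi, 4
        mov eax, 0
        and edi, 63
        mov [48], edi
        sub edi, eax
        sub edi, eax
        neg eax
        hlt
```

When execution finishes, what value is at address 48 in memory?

4

mov edi, 4 → edi=4
mov eax, 0 → eax=0
and edi, 63 → edi=4&63=4
mov [48], edi → M[48]=4
sub edi, eax → edi=4-0=4
sub edi, eax → edi=4-0=4
neg eax → eax=-(0)=0
halt.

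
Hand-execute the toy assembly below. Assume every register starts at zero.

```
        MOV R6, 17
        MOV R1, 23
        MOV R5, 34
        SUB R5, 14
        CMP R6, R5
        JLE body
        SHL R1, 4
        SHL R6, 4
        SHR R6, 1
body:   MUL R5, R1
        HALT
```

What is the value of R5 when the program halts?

after MOV R6, 17: R6=17
after MOV R1, 23: R1=23
after MOV R5, 34: R5=34
after SUB R5, 14: R5=34-14=20
CMP R6, R5  (cmp 17,20)
JLE body: taken
after MUL R5, R1: R5=20*23=460
halt.

460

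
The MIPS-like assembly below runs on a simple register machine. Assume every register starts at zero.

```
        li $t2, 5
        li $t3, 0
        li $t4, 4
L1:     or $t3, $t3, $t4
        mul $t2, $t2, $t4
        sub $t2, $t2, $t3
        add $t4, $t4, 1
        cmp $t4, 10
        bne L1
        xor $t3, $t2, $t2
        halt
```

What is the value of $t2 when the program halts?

li $t2, 5 → $t2=5
li $t3, 0 → $t3=0
li $t4, 4 → $t4=4
or $t3, $t3, $t4 → $t3=0|4=4
mul $t2, $t2, $t4 → $t2=5*4=20
sub $t2, $t2, $t3 → $t2=20-4=16
add $t4, $t4, 1 → $t4=4+1=5
cmp $t4, 10  (cmp 5,10)
bne L1: taken
or $t3, $t3, $t4 → $t3=4|5=5
mul $t2, $t2, $t4 → $t2=16*5=80
sub $t2, $t2, $t3 → $t2=80-5=75
add $t4, $t4, 1 → $t4=5+1=6
cmp $t4, 10  (cmp 6,10)
bne L1: taken
or $t3, $t3, $t4 → $t3=5|6=7
mul $t2, $t2, $t4 → $t2=75*6=450
sub $t2, $t2, $t3 → $t2=450-7=443
add $t4, $t4, 1 → $t4=6+1=7
cmp $t4, 10  (cmp 7,10)
bne L1: taken
or $t3, $t3, $t4 → $t3=7|7=7
mul $t2, $t2, $t4 → $t2=443*7=3101
sub $t2, $t2, $t3 → $t2=3101-7=3094
add $t4, $t4, 1 → $t4=7+1=8
cmp $t4, 10  (cmp 8,10)
bne L1: taken
or $t3, $t3, $t4 → $t3=7|8=15
mul $t2, $t2, $t4 → $t2=3094*8=24752
sub $t2, $t2, $t3 → $t2=24752-15=24737
add $t4, $t4, 1 → $t4=8+1=9
cmp $t4, 10  (cmp 9,10)
bne L1: taken
or $t3, $t3, $t4 → $t3=15|9=15
mul $t2, $t2, $t4 → $t2=24737*9=222633
sub $t2, $t2, $t3 → $t2=222633-15=222618
add $t4, $t4, 1 → $t4=9+1=10
cmp $t4, 10  (cmp 10,10)
bne L1: not taken
xor $t3, $t2, $t2 → $t3=222618^222618=0
halt.

222618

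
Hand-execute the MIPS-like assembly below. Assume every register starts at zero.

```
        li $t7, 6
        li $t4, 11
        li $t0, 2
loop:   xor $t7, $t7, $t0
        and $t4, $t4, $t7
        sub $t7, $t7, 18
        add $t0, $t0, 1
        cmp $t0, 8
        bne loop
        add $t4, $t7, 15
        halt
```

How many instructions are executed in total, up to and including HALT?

$t7=6
$t4=11
$t0=2
$t7=6^2=4
$t4=11&4=0
$t7=4-18=-14
$t0=2+1=3
cmp $t0, 8  (cmp 3,8)
bne loop: taken
$t7=(-14)^3=-15
$t4=0&(-15)=0
$t7=(-15)-18=-33
$t0=3+1=4
cmp $t0, 8  (cmp 4,8)
bne loop: taken
$t7=(-33)^4=-37
$t4=0&(-37)=0
$t7=(-37)-18=-55
$t0=4+1=5
cmp $t0, 8  (cmp 5,8)
bne loop: taken
$t7=(-55)^5=-52
$t4=0&(-52)=0
$t7=(-52)-18=-70
$t0=5+1=6
cmp $t0, 8  (cmp 6,8)
bne loop: taken
$t7=(-70)^6=-68
$t4=0&(-68)=0
$t7=(-68)-18=-86
$t0=6+1=7
cmp $t0, 8  (cmp 7,8)
bne loop: taken
$t7=(-86)^7=-83
$t4=0&(-83)=0
$t7=(-83)-18=-101
$t0=7+1=8
cmp $t0, 8  (cmp 8,8)
bne loop: not taken
$t4=(-101)+15=-86
halt.
Total executed instructions: 41.

41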